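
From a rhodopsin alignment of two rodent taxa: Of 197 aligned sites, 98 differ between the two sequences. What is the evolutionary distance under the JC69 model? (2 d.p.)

0.82

p = 98/197 ≈ 0.497462.
d = −(3/4) ln(1 − 4p/3) = −0.75 ln(1 − 0.663283) = −0.75 ln(0.336717)
  = −0.75 × (-1.088512) = 0.816384 substitutions/site.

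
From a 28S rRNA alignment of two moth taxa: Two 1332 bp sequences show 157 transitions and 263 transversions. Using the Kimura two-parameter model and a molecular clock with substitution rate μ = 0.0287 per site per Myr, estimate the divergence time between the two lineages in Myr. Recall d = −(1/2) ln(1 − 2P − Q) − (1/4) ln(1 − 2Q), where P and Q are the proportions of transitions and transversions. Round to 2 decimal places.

7.13

P = 157/1332 ≈ 0.117868 and Q = 263/1332 ≈ 0.197447.
Under the Kimura two-parameter model, d = −½ ln(1 − 2P − Q) − ¼ ln(1 − 2Q).
1 − 2P − Q = 0.566817, giving −½ ln(0.566817) = 0.283859.
1 − 2Q = 0.605106, giving −¼ ln(0.605106) = 0.125588.
d = 0.283859 + 0.125588 = 0.409447.
Under a molecular clock d = 2μt, so t = d/(2μ) = 0.409447 / (2 × 0.0287) = 7.13 Myr.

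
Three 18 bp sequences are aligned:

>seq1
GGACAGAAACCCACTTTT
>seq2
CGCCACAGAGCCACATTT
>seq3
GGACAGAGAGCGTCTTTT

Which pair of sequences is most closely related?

seq1 and seq3

seq1–seq2: 6/18 differ, p = 0.333, d = 0.441.
seq1–seq3: 4/18 differ, p = 0.222, d = 0.264.
seq2–seq3: 6/18 differ, p = 0.333, d = 0.441.
The smallest distance is between seq1 and seq3.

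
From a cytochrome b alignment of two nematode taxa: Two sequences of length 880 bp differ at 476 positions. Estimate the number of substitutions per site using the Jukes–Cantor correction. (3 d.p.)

0.958

p = 476/880 ≈ 0.540909.
d = −(3/4) ln(1 − 4p/3) = −0.75 ln(1 − 0.721212) = −0.75 ln(0.278788)
  = −0.75 × (-1.277304) = 0.957978 substitutions/site.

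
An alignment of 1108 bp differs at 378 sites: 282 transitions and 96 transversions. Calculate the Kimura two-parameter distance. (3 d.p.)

0.500

P = 282/1108 ≈ 0.254513 and Q = 96/1108 ≈ 0.086643.
Under the Kimura two-parameter model, d = −½ ln(1 − 2P − Q) − ¼ ln(1 − 2Q).
1 − 2P − Q = 0.404331, giving −½ ln(0.404331) = 0.452761.
1 − 2Q = 0.826714, giving −¼ ln(0.826714) = 0.047574.
d = 0.452761 + 0.047574 = 0.500335.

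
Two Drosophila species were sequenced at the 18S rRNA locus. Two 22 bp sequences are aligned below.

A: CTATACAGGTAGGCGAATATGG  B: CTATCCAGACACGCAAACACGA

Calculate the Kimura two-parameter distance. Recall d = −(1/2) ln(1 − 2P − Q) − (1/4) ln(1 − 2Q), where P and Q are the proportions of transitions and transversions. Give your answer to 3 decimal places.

Of 22 sites, 6 differences are transitions and 2 are transversions, so P = 6/22 ≈ 0.272727 and Q = 2/22 ≈ 0.090909.
Under the Kimura two-parameter model, d = −½ ln(1 − 2P − Q) − ¼ ln(1 − 2Q).
1 − 2P − Q = 0.363637, giving −½ ln(0.363637) = 0.505800.
1 − 2Q = 0.818182, giving −¼ ln(0.818182) = 0.050168.
d = 0.505800 + 0.050168 = 0.555968.

0.556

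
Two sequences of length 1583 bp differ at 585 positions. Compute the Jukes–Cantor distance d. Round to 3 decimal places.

p = 585/1583 ≈ 0.369551.
d = −(3/4) ln(1 − 4p/3) = −0.75 ln(1 − 0.492735) = −0.75 ln(0.507265)
  = −0.75 × (-0.678722) = 0.509042 substitutions/site.

0.509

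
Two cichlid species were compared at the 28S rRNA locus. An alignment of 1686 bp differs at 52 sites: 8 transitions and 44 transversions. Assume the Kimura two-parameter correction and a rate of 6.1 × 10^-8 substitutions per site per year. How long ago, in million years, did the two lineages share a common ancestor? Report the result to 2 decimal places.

0.26

P = 8/1686 ≈ 0.004745 and Q = 44/1686 ≈ 0.026097.
Under the Kimura two-parameter model, d = −½ ln(1 − 2P − Q) − ¼ ln(1 − 2Q).
1 − 2P − Q = 0.964413, giving −½ ln(0.964413) = 0.018118.
1 − 2Q = 0.947806, giving −¼ ln(0.947806) = 0.013401.
d = 0.018118 + 0.013401 = 0.031519.
Under a molecular clock d = 2μt, so t = d/(2μ) = 0.031519 / (2 × 6.1 × 10^-8) = 0.26 million years.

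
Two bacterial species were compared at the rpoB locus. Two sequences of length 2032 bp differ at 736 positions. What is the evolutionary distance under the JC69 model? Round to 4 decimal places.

0.4947

p = 736/2032 ≈ 0.362205.
d = −(3/4) ln(1 − 4p/3) = −0.75 ln(1 − 0.48294) = −0.75 ln(0.51706)
  = −0.75 × (-0.659596) = 0.494697 substitutions/site.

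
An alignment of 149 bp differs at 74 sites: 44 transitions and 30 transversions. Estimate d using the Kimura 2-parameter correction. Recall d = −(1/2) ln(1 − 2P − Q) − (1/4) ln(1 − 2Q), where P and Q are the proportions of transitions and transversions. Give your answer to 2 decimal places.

0.91

P = 44/149 ≈ 0.295302 and Q = 30/149 ≈ 0.201342.
Under the Kimura two-parameter model, d = −½ ln(1 − 2P − Q) − ¼ ln(1 − 2Q).
1 − 2P − Q = 0.208054, giving −½ ln(0.208054) = 0.784979.
1 − 2Q = 0.597316, giving −¼ ln(0.597316) = 0.128827.
d = 0.784979 + 0.128827 = 0.913806.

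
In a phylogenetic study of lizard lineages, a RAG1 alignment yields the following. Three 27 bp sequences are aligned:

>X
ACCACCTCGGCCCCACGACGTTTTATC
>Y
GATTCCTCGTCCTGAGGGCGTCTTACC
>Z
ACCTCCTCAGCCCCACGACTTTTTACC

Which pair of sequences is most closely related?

X–Y: 11/27 differ, p = 0.407, d = 0.588.
X–Z: 4/27 differ, p = 0.148, d = 0.165.
Y–Z: 11/27 differ, p = 0.407, d = 0.588.
The smallest distance is between X and Z.

X and Z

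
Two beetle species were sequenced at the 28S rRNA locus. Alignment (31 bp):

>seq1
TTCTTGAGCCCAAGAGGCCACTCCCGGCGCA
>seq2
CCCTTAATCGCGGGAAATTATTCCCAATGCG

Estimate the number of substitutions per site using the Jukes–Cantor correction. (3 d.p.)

0.874

The sequences differ at 16 of 31 sites, so p = 16/31 ≈ 0.516129.
d = −(3/4) ln(1 − 4p/3) = −0.75 ln(1 − 0.688172) = −0.75 ln(0.311828)
  = −0.75 × (-1.165304) = 0.873978 substitutions/site.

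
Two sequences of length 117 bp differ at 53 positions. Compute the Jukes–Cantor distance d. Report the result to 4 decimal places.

p = 53/117 ≈ 0.452991.
d = −(3/4) ln(1 − 4p/3) = −0.75 ln(1 − 0.603988) = −0.75 ln(0.396012)
  = −0.75 × (-0.926311) = 0.694733 substitutions/site.

0.6947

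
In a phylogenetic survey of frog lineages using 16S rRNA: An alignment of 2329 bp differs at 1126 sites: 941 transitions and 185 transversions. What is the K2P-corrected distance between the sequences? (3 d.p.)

1.136

P = 941/2329 ≈ 0.404036 and Q = 185/2329 ≈ 0.079433.
Under the Kimura two-parameter model, d = −½ ln(1 − 2P − Q) − ¼ ln(1 − 2Q).
1 − 2P − Q = 0.112495, giving −½ ln(0.112495) = 1.092423.
1 − 2Q = 0.841134, giving −¼ ln(0.841134) = 0.043251.
d = 1.092423 + 0.043251 = 1.135674.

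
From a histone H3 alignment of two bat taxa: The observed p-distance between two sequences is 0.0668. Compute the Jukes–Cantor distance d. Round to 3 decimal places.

0.070

d = −(3/4) ln(1 − 4p/3) = −0.75 ln(1 − 0.089067) = −0.75 ln(0.910933)
  = −0.75 × (-0.093286) = 0.069965 substitutions/site.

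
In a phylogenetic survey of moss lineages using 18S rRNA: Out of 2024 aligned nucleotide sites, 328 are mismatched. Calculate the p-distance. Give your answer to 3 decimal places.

p = 328/2024 = 0.162055… ≈ 0.162 (to 3 d.p.).

0.162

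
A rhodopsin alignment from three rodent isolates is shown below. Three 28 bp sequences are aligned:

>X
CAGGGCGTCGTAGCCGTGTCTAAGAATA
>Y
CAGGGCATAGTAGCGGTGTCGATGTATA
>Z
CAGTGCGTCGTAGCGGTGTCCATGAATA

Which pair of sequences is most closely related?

X and Z

X–Y: 6/28 differ, p = 0.214, d = 0.252.
X–Z: 4/28 differ, p = 0.143, d = 0.158.
Y–Z: 5/28 differ, p = 0.179, d = 0.204.
The smallest distance is between X and Z.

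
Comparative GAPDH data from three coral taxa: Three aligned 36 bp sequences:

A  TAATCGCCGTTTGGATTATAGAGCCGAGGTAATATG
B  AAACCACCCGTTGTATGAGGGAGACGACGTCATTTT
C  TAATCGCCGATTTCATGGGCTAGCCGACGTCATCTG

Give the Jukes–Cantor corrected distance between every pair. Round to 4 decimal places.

d(A,B) = 0.5482, d(A,C) = 0.3924, d(B,C) = 0.4926

A–B: 14/36 sites differ → p ≈ 0.388889, d = −0.75 ln(1 − 0.518519) = 0.548166 ≈ 0.5482.
A–C: 11/36 sites differ → p ≈ 0.305556, d = −0.75 ln(1 − 0.407408) = 0.392437 ≈ 0.3924.
B–C: 13/36 sites differ → p ≈ 0.361111, d = −0.75 ln(1 − 0.481481) = 0.492584 ≈ 0.4926.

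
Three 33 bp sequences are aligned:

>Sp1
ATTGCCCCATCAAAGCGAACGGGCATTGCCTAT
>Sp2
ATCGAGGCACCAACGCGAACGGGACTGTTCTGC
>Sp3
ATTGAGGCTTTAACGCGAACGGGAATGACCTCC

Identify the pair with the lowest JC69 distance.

Sp2 and Sp3

Sp1–Sp2: 13/33 differ, p = 0.394, d = 0.559.
Sp1–Sp3: 11/33 differ, p = 0.333, d = 0.441.
Sp2–Sp3: 8/33 differ, p = 0.242, d = 0.293.
The smallest distance is between Sp2 and Sp3.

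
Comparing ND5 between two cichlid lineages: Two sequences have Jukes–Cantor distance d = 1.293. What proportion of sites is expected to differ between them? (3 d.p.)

p = (3/4)(1 − e^(−4d/3)) = 0.75 × (1 − e^(-1.724)) = 0.75 × (1 − 0.178351) = 0.616237.

0.616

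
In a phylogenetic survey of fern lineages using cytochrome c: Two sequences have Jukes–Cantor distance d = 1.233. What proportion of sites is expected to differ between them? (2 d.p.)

p = (3/4)(1 − e^(−4d/3)) = 0.75 × (1 − e^(-1.644)) = 0.75 × (1 − 0.193206) = 0.605096.

0.61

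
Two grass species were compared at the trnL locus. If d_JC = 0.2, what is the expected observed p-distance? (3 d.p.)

p = (3/4)(1 − e^(−4d/3)) = 0.75 × (1 − e^(-0.266667)) = 0.75 × (1 − 0.765928) = 0.175554.

0.176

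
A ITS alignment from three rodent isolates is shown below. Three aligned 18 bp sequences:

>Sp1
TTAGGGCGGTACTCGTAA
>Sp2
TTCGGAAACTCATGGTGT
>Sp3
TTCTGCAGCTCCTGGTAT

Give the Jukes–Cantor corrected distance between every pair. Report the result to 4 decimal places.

Sp1–Sp2: 10/18 sites differ → p ≈ 0.555556, d = −0.75 ln(1 − 0.740741) = 1.012446 ≈ 1.0124.
Sp1–Sp3: 8/18 sites differ → p ≈ 0.444444, d = −0.75 ln(1 − 0.592592) = 0.673455 ≈ 0.6735.
Sp2–Sp3: 5/18 sites differ → p ≈ 0.277778, d = −0.75 ln(1 − 0.370371) = 0.346968 ≈ 0.3470.

d(Sp1,Sp2) = 1.0124, d(Sp1,Sp3) = 0.6735, d(Sp2,Sp3) = 0.3470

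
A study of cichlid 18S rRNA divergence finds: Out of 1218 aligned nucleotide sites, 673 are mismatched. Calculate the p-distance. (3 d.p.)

0.553

p = 673/1218 = 0.552545… ≈ 0.553 (to 3 d.p.).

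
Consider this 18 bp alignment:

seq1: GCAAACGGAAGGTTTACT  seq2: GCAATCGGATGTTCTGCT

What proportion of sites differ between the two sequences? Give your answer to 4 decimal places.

0.2778

The sequences differ at 5 of 18 positions (sites 5, 10, 12, 14, 16).
p = 5/18 = 0.277777… ≈ 0.2778 (to 4 d.p.).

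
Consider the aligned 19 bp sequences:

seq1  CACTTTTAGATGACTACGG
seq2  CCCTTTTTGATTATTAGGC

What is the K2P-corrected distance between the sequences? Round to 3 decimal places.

Of 19 sites, 1 differences are transitions and 5 are transversions, so P = 1/19 ≈ 0.052632 and Q = 5/19 ≈ 0.263158.
Under the Kimura two-parameter model, d = −½ ln(1 − 2P − Q) − ¼ ln(1 − 2Q).
1 − 2P − Q = 0.631578, giving −½ ln(0.631578) = 0.229767.
1 − 2Q = 0.473684, giving −¼ ln(0.473684) = 0.186804.
d = 0.229767 + 0.186804 = 0.416571.

0.417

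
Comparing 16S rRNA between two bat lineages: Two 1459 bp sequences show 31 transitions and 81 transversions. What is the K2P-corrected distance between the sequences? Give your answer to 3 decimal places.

0.081

P = 31/1459 ≈ 0.021247 and Q = 81/1459 ≈ 0.055517.
Under the Kimura two-parameter model, d = −½ ln(1 − 2P − Q) − ¼ ln(1 − 2Q).
1 − 2P − Q = 0.901989, giving −½ ln(0.901989) = 0.051576.
1 − 2Q = 0.888966, giving −¼ ln(0.888966) = 0.029424.
d = 0.051576 + 0.029424 = 0.081000.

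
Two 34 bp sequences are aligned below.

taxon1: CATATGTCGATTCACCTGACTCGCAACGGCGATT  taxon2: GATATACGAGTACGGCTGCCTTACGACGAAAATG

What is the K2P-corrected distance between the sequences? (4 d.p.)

0.9229

Of 34 sites, 10 differences are transitions and 7 are transversions, so P = 10/34 ≈ 0.294118 and Q = 7/34 ≈ 0.205882.
Under the Kimura two-parameter model, d = −½ ln(1 − 2P − Q) − ¼ ln(1 − 2Q).
1 − 2P − Q = 0.205882, giving −½ ln(0.205882) = 0.790226.
1 − 2Q = 0.588236, giving −¼ ln(0.588236) = 0.132657.
d = 0.790226 + 0.132657 = 0.922883.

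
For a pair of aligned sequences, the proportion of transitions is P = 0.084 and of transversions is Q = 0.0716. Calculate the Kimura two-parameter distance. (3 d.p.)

0.176

Under the Kimura two-parameter model, d = −½ ln(1 − 2P − Q) − ¼ ln(1 − 2Q).
1 − 2P − Q = 0.7604, giving −½ ln(0.7604) = 0.136955.
1 − 2Q = 0.8568, giving −¼ ln(0.8568) = 0.038638.
d = 0.136955 + 0.038638 = 0.175593.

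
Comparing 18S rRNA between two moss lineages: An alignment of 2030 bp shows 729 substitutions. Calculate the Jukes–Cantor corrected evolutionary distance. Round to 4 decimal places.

p = 729/2030 ≈ 0.359113.
d = −(3/4) ln(1 − 4p/3) = −0.75 ln(1 − 0.478817) = −0.75 ln(0.521183)
  = −0.75 × (-0.651654) = 0.488741 substitutions/site.

0.4887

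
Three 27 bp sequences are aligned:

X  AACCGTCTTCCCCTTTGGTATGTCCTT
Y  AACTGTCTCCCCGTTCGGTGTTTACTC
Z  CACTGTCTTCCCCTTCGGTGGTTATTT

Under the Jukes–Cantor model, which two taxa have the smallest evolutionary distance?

X–Y: 8/27 differ, p = 0.296, d = 0.377.
X–Z: 8/27 differ, p = 0.296, d = 0.377.
Y–Z: 6/27 differ, p = 0.222, d = 0.264.
The smallest distance is between Y and Z.

Y and Z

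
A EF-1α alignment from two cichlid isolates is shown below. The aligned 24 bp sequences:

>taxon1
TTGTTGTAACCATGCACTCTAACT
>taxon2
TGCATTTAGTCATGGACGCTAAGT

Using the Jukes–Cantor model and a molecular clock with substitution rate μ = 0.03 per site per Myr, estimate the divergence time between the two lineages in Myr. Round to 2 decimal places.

The sequences differ at 9 of 24 sites (2, 3, 4, 6, 9, 10, 15, 18, 23), so p = 9/24 = 0.375.
d = −(3/4) ln(1 − 4p/3) = −0.75 ln(1 − 0.5) = −0.75 ln(0.5)
  = −0.75 × (-0.693147) = 0.519860 substitutions/site.
Under a molecular clock d = 2μt, so t = d/(2μ) = 0.519860 / (2 × 0.03) = 8.66 Myr.

8.66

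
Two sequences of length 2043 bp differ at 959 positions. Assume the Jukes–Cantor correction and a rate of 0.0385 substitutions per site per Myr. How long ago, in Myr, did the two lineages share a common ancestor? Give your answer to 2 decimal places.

p = 959/2043 ≈ 0.469408.
d = −(3/4) ln(1 − 4p/3) = −0.75 ln(1 − 0.625877) = −0.75 ln(0.374123)
  = −0.75 × (-0.983171) = 0.737378 substitutions/site.
Under a molecular clock d = 2μt, so t = d/(2μ) = 0.737378 / (2 × 0.0385) = 9.58 Myr.

9.58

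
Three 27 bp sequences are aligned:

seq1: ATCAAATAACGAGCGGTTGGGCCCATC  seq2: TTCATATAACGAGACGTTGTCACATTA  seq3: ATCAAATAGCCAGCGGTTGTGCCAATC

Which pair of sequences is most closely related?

seq1 and seq3

seq1–seq2: 10/27 differ, p = 0.370, d = 0.511.
seq1–seq3: 4/27 differ, p = 0.148, d = 0.165.
seq2–seq3: 10/27 differ, p = 0.370, d = 0.511.
The smallest distance is between seq1 and seq3.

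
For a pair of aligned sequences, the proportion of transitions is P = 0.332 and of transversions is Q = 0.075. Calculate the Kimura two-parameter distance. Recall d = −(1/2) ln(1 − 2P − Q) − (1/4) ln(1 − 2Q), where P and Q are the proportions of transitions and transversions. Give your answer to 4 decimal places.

Under the Kimura two-parameter model, d = −½ ln(1 − 2P − Q) − ¼ ln(1 − 2Q).
1 − 2P − Q = 0.261, giving −½ ln(0.261) = 0.671617.
1 − 2Q = 0.85, giving −¼ ln(0.85) = 0.040630.
d = 0.671617 + 0.040630 = 0.712247.

0.7122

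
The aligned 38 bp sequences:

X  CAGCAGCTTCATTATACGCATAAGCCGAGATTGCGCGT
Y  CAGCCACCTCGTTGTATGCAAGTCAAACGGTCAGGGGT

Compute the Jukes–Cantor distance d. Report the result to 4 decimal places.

0.8240

The sequences differ at 19 of 38 sites, so p = 19/38 = 0.5.
d = −(3/4) ln(1 − 4p/3) = −0.75 ln(1 − 0.666667) = −0.75 ln(0.333333)
  = −0.75 × (-1.098613) = 0.823960 substitutions/site.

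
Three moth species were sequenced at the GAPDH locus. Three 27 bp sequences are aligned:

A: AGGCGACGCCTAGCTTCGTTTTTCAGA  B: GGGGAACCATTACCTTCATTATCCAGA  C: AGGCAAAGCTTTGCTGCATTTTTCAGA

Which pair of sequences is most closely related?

A–B: 10/27 differ, p = 0.370, d = 0.511.
A–C: 6/27 differ, p = 0.222, d = 0.264.
B–C: 10/27 differ, p = 0.370, d = 0.511.
The smallest distance is between A and C.

A and C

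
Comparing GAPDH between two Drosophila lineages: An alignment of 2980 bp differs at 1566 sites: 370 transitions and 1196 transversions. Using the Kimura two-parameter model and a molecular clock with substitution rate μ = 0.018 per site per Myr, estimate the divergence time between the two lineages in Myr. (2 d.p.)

25.84

P = 370/2980 ≈ 0.124161 and Q = 1196/2980 ≈ 0.401342.
Under the Kimura two-parameter model, d = −½ ln(1 − 2P − Q) − ¼ ln(1 − 2Q).
1 − 2P − Q = 0.350336, giving −½ ln(0.350336) = 0.524431.
1 − 2Q = 0.197316, giving −¼ ln(0.197316) = 0.405737.
d = 0.524431 + 0.405737 = 0.930168.
Under a molecular clock d = 2μt, so t = d/(2μ) = 0.930168 / (2 × 0.018) = 25.84 Myr.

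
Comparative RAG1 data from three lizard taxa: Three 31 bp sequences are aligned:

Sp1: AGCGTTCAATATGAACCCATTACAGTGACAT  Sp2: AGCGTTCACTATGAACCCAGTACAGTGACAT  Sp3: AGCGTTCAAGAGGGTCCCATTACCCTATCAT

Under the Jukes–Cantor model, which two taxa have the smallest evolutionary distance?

Sp1–Sp2: 2/31 differ, p = 0.065, d = 0.067.
Sp1–Sp3: 8/31 differ, p = 0.258, d = 0.316.
Sp2–Sp3: 10/31 differ, p = 0.323, d = 0.422.
The smallest distance is between Sp1 and Sp2.

Sp1 and Sp2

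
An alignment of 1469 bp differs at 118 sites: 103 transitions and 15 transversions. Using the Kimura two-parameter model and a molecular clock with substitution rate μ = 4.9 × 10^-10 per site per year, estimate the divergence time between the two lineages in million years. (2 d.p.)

88.45

P = 103/1469 ≈ 0.070116 and Q = 15/1469 ≈ 0.010211.
Under the Kimura two-parameter model, d = −½ ln(1 − 2P − Q) − ¼ ln(1 − 2Q).
1 − 2P − Q = 0.849557, giving −½ ln(0.849557) = 0.081520.
1 − 2Q = 0.979578, giving −¼ ln(0.979578) = 0.005158.
d = 0.081520 + 0.005158 = 0.086678.
Under a molecular clock d = 2μt, so t = d/(2μ) = 0.086678 / (2 × 4.9 × 10^-10) = 88.45 million years.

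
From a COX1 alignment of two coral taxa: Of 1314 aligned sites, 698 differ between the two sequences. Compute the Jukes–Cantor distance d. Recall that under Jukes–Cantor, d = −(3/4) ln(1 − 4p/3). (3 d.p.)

p = 698/1314 ≈ 0.531202.
d = −(3/4) ln(1 − 4p/3) = −0.75 ln(1 − 0.708269) = −0.75 ln(0.291731)
  = −0.75 × (-1.231923) = 0.923942 substitutions/site.

0.924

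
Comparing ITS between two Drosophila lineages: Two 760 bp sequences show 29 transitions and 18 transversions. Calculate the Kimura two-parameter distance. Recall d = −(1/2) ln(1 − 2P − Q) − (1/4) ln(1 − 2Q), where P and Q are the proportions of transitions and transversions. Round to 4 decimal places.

0.0648

P = 29/760 ≈ 0.038158 and Q = 18/760 ≈ 0.023684.
Under the Kimura two-parameter model, d = −½ ln(1 − 2P − Q) − ¼ ln(1 − 2Q).
1 − 2P − Q = 0.9, giving −½ ln(0.9) = 0.052680.
1 − 2Q = 0.952632, giving −¼ ln(0.952632) = 0.012132.
d = 0.052680 + 0.012132 = 0.064812.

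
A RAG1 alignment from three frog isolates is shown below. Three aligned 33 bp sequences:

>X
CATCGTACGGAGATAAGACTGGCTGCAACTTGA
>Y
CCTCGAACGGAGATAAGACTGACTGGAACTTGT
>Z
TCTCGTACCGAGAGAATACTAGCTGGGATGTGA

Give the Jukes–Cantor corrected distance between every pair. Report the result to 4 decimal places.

d(X,Y) = 0.1693, d(X,Z) = 0.3882, d(Y,Z) = 0.4408

X–Y: 5/33 sites differ → p ≈ 0.151515, d = −0.75 ln(1 − 0.20202) = 0.169254 ≈ 0.1693.
X–Z: 10/33 sites differ → p ≈ 0.30303, d = −0.75 ln(1 − 0.40404) = 0.388186 ≈ 0.3882.
Y–Z: 11/33 sites differ → p ≈ 0.333333, d = −0.75 ln(1 − 0.444444) = 0.440839 ≈ 0.4408.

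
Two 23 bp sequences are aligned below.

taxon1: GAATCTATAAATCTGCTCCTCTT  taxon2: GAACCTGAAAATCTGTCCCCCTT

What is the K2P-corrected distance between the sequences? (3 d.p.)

0.348

Of 23 sites, 5 differences are transitions and 1 are transversions, so P = 5/23 ≈ 0.217391 and Q = 1/23 ≈ 0.043478.
Under the Kimura two-parameter model, d = −½ ln(1 − 2P − Q) − ¼ ln(1 − 2Q).
1 − 2P − Q = 0.52174, giving −½ ln(0.52174) = 0.325293.
1 − 2Q = 0.913044, giving −¼ ln(0.913044) = 0.022743.
d = 0.325293 + 0.022743 = 0.348036.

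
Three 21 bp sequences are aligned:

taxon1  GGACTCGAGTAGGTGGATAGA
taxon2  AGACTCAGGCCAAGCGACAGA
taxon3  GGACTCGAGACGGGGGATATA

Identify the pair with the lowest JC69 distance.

taxon1 and taxon3

taxon1–taxon2: 10/21 differ, p = 0.476, d = 0.756.
taxon1–taxon3: 4/21 differ, p = 0.190, d = 0.220.
taxon2–taxon3: 9/21 differ, p = 0.429, d = 0.635.
The smallest distance is between taxon1 and taxon3.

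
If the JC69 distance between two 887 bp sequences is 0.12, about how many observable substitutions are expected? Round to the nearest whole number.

98

Invert JC69: p = (3/4)(1 − e^(−4d/3)) = 0.75 × (1 − e^(-0.16)) = 0.75 × (1 − 0.852144) = 0.110892.
Expected differing sites = pL ≈ 0.110892 × 887 = 98.361204 ≈ 98.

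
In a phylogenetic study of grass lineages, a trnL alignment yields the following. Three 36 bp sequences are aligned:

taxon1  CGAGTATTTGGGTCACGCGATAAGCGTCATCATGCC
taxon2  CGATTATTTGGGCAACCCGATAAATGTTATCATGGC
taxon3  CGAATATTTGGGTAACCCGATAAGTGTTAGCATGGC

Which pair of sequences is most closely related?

taxon1–taxon2: 8/36 differ, p = 0.222, d = 0.264.
taxon1–taxon3: 7/36 differ, p = 0.194, d = 0.225.
taxon2–taxon3: 4/36 differ, p = 0.111, d = 0.120.
The smallest distance is between taxon2 and taxon3.

taxon2 and taxon3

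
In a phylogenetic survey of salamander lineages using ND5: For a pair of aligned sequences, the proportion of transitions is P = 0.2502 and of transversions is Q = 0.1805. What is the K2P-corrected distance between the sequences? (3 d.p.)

Under the Kimura two-parameter model, d = −½ ln(1 − 2P − Q) − ¼ ln(1 − 2Q).
1 − 2P − Q = 0.3191, giving −½ ln(0.3191) = 0.571125.
1 − 2Q = 0.639, giving −¼ ln(0.639) = 0.111963.
d = 0.571125 + 0.111963 = 0.683088.

0.683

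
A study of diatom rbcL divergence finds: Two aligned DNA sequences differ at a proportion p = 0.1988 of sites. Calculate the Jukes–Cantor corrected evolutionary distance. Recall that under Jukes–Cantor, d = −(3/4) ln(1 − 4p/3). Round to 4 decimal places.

d = −(3/4) ln(1 − 4p/3) = −0.75 ln(1 − 0.265067) = −0.75 ln(0.734933)
  = −0.75 × (-0.307976) = 0.230982 substitutions/site.

0.2310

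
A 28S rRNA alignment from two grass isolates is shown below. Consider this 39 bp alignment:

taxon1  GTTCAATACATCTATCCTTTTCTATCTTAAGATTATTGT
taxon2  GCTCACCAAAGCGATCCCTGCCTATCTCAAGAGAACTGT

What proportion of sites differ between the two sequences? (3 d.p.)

The sequences differ at 13 of 39 positions.
p = 13/39 = 0.333333… ≈ 0.333 (to 3 d.p.).

0.333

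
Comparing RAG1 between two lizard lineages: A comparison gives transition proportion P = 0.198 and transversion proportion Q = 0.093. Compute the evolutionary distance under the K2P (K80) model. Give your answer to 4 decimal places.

0.3871

Under the Kimura two-parameter model, d = −½ ln(1 − 2P − Q) − ¼ ln(1 − 2Q).
1 − 2P − Q = 0.511, giving −½ ln(0.511) = 0.335693.
1 − 2Q = 0.814, giving −¼ ln(0.814) = 0.051449.
d = 0.335693 + 0.051449 = 0.387142.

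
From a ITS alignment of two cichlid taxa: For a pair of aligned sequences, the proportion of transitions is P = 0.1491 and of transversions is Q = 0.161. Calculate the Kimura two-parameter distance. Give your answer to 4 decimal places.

0.4045

Under the Kimura two-parameter model, d = −½ ln(1 − 2P − Q) − ¼ ln(1 − 2Q).
1 − 2P − Q = 0.5408, giving −½ ln(0.5408) = 0.307353.
1 − 2Q = 0.678, giving −¼ ln(0.678) = 0.097152.
d = 0.307353 + 0.097152 = 0.404505.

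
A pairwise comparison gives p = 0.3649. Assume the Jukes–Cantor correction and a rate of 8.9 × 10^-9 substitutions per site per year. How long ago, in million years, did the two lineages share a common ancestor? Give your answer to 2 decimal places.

28.09

d = −(3/4) ln(1 − 4p/3) = −0.75 ln(1 − 0.486533) = −0.75 ln(0.513467)
  = −0.75 × (-0.666570) = 0.499928 substitutions/site.
Under a molecular clock d = 2μt, so t = d/(2μ) = 0.499928 / (2 × 8.9 × 10^-9) = 28.09 million years.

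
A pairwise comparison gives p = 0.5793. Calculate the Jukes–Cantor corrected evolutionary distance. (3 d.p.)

d = −(3/4) ln(1 − 4p/3) = −0.75 ln(1 − 0.7724) = −0.75 ln(0.2276)
  = −0.75 × (-1.480166) = 1.110125 substitutions/site.

1.110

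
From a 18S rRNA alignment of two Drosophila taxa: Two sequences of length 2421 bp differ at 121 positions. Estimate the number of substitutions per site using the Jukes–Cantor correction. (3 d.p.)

p = 121/2421 ≈ 0.049979.
d = −(3/4) ln(1 − 4p/3) = −0.75 ln(1 − 0.066639) = −0.75 ln(0.933361)
  = −0.75 × (-0.068963) = 0.051722 substitutions/site.

0.052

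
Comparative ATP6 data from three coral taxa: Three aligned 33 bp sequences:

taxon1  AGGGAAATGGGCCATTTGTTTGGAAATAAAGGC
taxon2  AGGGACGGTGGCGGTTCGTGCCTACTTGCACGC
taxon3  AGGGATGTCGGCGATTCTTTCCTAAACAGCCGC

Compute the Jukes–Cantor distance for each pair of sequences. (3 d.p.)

d(taxon1,taxon2) = 0.780, d(taxon1,taxon3) = 0.559, d(taxon2,taxon3) = 0.497

taxon1–taxon2: 16/33 sites differ → p ≈ 0.484848, d = −0.75 ln(1 − 0.646464) = 0.779827 ≈ 0.780.
taxon1–taxon3: 13/33 sites differ → p ≈ 0.393939, d = −0.75 ln(1 − 0.525252) = 0.558728 ≈ 0.559.
taxon2–taxon3: 12/33 sites differ → p ≈ 0.363636, d = −0.75 ln(1 − 0.484848) = 0.497470 ≈ 0.497.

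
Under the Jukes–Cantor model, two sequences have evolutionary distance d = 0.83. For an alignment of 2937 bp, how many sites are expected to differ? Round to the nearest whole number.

1474

Invert JC69: p = (3/4)(1 − e^(−4d/3)) = 0.75 × (1 − e^(-1.106667)) = 0.75 × (1 − 0.330659) = 0.502006.
Expected differing sites = pL ≈ 0.502006 × 2937 = 1474.391622 ≈ 1474.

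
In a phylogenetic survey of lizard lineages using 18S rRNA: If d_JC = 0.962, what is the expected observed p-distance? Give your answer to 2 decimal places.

p = (3/4)(1 − e^(−4d/3)) = 0.75 × (1 − e^(-1.282667)) = 0.75 × (1 − 0.277297) = 0.542027.

0.54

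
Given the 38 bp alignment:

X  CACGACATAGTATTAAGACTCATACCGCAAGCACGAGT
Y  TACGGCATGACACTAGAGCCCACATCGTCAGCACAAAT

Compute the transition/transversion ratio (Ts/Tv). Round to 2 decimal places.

15.00

Transitions are A↔G and C↔T; transversions are all other mismatches.
Transitions: 15. Transversions: 1.
R = 15/1 = 15.00.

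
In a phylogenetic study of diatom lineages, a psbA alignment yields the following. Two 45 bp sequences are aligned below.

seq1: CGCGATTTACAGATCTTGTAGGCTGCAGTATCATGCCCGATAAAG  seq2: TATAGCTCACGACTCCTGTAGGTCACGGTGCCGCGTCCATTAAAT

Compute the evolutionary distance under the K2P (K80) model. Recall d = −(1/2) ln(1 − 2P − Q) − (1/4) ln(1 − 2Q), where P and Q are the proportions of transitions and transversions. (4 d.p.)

Of 45 sites, 20 differences are transitions and 3 are transversions, so P = 20/45 ≈ 0.444444 and Q = 3/45 ≈ 0.066667.
Under the Kimura two-parameter model, d = −½ ln(1 − 2P − Q) − ¼ ln(1 − 2Q).
1 − 2P − Q = 0.044445, giving −½ ln(0.044445) = 1.556751.
1 − 2Q = 0.866666, giving −¼ ln(0.866666) = 0.035775.
d = 1.556751 + 0.035775 = 1.592526.

1.5925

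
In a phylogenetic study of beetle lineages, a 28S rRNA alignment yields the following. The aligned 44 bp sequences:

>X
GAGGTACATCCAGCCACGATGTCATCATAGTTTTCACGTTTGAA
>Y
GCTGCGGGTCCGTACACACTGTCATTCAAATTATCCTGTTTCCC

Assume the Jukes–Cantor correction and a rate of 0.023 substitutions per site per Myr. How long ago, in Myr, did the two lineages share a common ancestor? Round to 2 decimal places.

16.49

The sequences differ at 21 of 44 sites, so p = 21/44 ≈ 0.477273.
d = −(3/4) ln(1 − 4p/3) = −0.75 ln(1 − 0.636364) = −0.75 ln(0.363636)
  = −0.75 × (-1.011602) = 0.758702 substitutions/site.
Under a molecular clock d = 2μt, so t = d/(2μ) = 0.758702 / (2 × 0.023) = 16.49 Myr.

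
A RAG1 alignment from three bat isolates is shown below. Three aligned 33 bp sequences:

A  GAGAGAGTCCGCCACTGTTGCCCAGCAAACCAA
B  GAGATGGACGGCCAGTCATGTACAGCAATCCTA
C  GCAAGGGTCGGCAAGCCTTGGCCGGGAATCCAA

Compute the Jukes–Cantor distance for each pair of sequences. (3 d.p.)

A–B: 11/33 sites differ → p ≈ 0.333333, d = −0.75 ln(1 − 0.444444) = 0.440839 ≈ 0.441.
A–C: 12/33 sites differ → p ≈ 0.363636, d = −0.75 ln(1 − 0.484848) = 0.497470 ≈ 0.497.
B–C: 12/33 sites differ → p ≈ 0.363636, d = −0.75 ln(1 − 0.484848) = 0.497470 ≈ 0.497.

d(A,B) = 0.441, d(A,C) = 0.497, d(B,C) = 0.497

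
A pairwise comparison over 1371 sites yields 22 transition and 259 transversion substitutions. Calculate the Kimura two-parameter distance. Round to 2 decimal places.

P = 22/1371 ≈ 0.016047 and Q = 259/1371 ≈ 0.188913.
Under the Kimura two-parameter model, d = −½ ln(1 − 2P − Q) − ¼ ln(1 − 2Q).
1 − 2P − Q = 0.778993, giving −½ ln(0.778993) = 0.124877.
1 − 2Q = 0.622174, giving −¼ ln(0.622174) = 0.118634.
d = 0.124877 + 0.118634 = 0.243511.

0.24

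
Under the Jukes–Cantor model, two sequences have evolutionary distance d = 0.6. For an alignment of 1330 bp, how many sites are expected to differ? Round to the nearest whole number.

Invert JC69: p = (3/4)(1 − e^(−4d/3)) = 0.75 × (1 − e^(-0.8)) = 0.75 × (1 − 0.449329) = 0.413003.
Expected differing sites = pL ≈ 0.413003 × 1330 = 549.29399 ≈ 549.

549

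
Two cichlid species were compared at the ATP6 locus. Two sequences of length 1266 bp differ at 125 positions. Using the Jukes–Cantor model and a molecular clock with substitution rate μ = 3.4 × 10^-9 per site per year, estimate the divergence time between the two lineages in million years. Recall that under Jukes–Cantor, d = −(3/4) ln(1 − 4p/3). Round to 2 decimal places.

15.57

p = 125/1266 ≈ 0.098736.
d = −(3/4) ln(1 − 4p/3) = −0.75 ln(1 − 0.131648) = −0.75 ln(0.868352)
  = −0.75 × (-0.141158) = 0.105869 substitutions/site.
Under a molecular clock d = 2μt, so t = d/(2μ) = 0.105869 / (2 × 3.4 × 10^-9) = 15.57 million years.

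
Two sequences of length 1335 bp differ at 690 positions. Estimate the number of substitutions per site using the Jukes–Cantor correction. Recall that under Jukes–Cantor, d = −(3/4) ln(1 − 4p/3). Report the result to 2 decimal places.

0.88

p = 690/1335 ≈ 0.516854.
d = −(3/4) ln(1 − 4p/3) = −0.75 ln(1 − 0.689139) = −0.75 ln(0.310861)
  = −0.75 × (-1.168409) = 0.876307 substitutions/site.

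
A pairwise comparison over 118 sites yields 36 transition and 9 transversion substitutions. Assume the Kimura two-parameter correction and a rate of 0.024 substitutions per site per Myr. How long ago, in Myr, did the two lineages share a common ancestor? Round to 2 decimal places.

P = 36/118 ≈ 0.305085 and Q = 9/118 ≈ 0.076271.
Under the Kimura two-parameter model, d = −½ ln(1 − 2P − Q) − ¼ ln(1 − 2Q).
1 − 2P − Q = 0.313559, giving −½ ln(0.313559) = 0.579884.
1 − 2Q = 0.847458, giving −¼ ln(0.847458) = 0.041378.
d = 0.579884 + 0.041378 = 0.621262.
Under a molecular clock d = 2μt, so t = d/(2μ) = 0.621262 / (2 × 0.024) = 12.94 Myr.

12.94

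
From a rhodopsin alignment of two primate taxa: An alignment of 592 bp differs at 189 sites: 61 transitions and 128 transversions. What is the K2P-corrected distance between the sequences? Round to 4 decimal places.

0.4159

P = 61/592 ≈ 0.103041 and Q = 128/592 ≈ 0.216216.
Under the Kimura two-parameter model, d = −½ ln(1 − 2P − Q) − ¼ ln(1 − 2Q).
1 − 2P − Q = 0.577702, giving −½ ln(0.577702) = 0.274349.
1 − 2Q = 0.567568, giving −¼ ln(0.567568) = 0.141599.
d = 0.274349 + 0.141599 = 0.415948.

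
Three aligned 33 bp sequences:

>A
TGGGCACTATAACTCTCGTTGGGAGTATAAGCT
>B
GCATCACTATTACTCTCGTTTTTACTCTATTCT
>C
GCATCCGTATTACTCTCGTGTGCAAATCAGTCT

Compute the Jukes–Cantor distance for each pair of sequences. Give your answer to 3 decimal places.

d(A,B) = 0.497, d(A,C) = 0.780, d(B,C) = 0.388

A–B: 12/33 sites differ → p ≈ 0.363636, d = −0.75 ln(1 − 0.484848) = 0.497470 ≈ 0.497.
A–C: 16/33 sites differ → p ≈ 0.484848, d = −0.75 ln(1 − 0.646464) = 0.779827 ≈ 0.780.
B–C: 10/33 sites differ → p ≈ 0.30303, d = −0.75 ln(1 − 0.40404) = 0.388186 ≈ 0.388.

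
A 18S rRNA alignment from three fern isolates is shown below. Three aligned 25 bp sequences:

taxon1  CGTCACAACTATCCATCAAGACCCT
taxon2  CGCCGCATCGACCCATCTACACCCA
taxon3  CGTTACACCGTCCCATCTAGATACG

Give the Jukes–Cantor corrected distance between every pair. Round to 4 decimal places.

taxon1–taxon2: 8/25 sites differ → p = 0.32, d = −0.75 ln(1 − 0.426667) = 0.417216 ≈ 0.4172.
taxon1–taxon3: 9/25 sites differ → p = 0.36, d = −0.75 ln(1 − 0.48) = 0.490445 ≈ 0.4904.
taxon2–taxon3: 9/25 sites differ → p = 0.36, d = −0.75 ln(1 − 0.48) = 0.490445 ≈ 0.4904.

d(taxon1,taxon2) = 0.4172, d(taxon1,taxon3) = 0.4904, d(taxon2,taxon3) = 0.4904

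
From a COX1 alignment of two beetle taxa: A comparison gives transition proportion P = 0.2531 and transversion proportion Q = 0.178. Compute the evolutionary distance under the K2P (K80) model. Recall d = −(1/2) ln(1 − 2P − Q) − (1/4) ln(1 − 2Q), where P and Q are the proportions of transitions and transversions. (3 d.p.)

0.686

Under the Kimura two-parameter model, d = −½ ln(1 − 2P − Q) − ¼ ln(1 − 2Q).
1 − 2P − Q = 0.3158, giving −½ ln(0.3158) = 0.576323.
1 − 2Q = 0.644, giving −¼ ln(0.644) = 0.110014.
d = 0.576323 + 0.110014 = 0.686337.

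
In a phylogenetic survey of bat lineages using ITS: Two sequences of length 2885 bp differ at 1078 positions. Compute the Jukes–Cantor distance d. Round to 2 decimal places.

0.52

p = 1078/2885 ≈ 0.373657.
d = −(3/4) ln(1 − 4p/3) = −0.75 ln(1 − 0.498209) = −0.75 ln(0.501791)
  = −0.75 × (-0.689572) = 0.517179 substitutions/site.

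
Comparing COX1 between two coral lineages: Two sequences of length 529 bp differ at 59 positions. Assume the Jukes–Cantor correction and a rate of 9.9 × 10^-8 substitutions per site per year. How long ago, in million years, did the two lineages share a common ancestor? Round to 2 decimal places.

p = 59/529 ≈ 0.111531.
d = −(3/4) ln(1 − 4p/3) = −0.75 ln(1 − 0.148708) = −0.75 ln(0.851292)
  = −0.75 × (-0.161000) = 0.120750 substitutions/site.
Under a molecular clock d = 2μt, so t = d/(2μ) = 0.120750 / (2 × 9.9 × 10^-8) = 0.61 million years.

0.61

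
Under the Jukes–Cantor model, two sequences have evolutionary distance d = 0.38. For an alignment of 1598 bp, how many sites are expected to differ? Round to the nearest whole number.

Invert JC69: p = (3/4)(1 − e^(−4d/3)) = 0.75 × (1 − e^(-0.506667)) = 0.75 × (1 − 0.602500) = 0.298125.
Expected differing sites = pL ≈ 0.298125 × 1598 = 476.40375 ≈ 476.

476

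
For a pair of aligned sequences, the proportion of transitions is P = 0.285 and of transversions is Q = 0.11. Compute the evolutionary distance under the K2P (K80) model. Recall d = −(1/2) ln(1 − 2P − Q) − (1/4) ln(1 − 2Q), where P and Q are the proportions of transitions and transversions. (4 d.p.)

0.6318

Under the Kimura two-parameter model, d = −½ ln(1 − 2P − Q) − ¼ ln(1 − 2Q).
1 − 2P − Q = 0.32, giving −½ ln(0.32) = 0.569717.
1 − 2Q = 0.78, giving −¼ ln(0.78) = 0.062115.
d = 0.569717 + 0.062115 = 0.631832.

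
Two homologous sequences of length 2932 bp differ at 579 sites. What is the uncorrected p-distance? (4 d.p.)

0.1975

p = 579/2932 = 0.197476… ≈ 0.1975 (to 4 d.p.).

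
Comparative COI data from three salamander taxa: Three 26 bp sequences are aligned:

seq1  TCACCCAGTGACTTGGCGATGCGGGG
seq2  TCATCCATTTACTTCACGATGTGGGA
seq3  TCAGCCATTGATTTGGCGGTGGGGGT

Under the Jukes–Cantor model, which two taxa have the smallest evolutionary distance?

seq1–seq2: 7/26 differ, p = 0.269, d = 0.334.
seq1–seq3: 6/26 differ, p = 0.231, d = 0.276.
seq2–seq3: 8/26 differ, p = 0.308, d = 0.396.
The smallest distance is between seq1 and seq3.

seq1 and seq3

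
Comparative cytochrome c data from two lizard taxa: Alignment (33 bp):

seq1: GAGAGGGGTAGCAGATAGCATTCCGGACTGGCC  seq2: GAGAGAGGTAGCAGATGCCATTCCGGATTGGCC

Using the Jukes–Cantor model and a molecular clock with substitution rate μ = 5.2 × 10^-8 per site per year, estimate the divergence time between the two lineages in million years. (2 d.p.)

1.27

The sequences differ at 4 of 33 sites (6, 17, 18, 28), so p = 4/33 ≈ 0.121212.
d = −(3/4) ln(1 − 4p/3) = −0.75 ln(1 − 0.161616) = −0.75 ln(0.838384)
  = −0.75 × (-0.176279) = 0.132209 substitutions/site.
Under a molecular clock d = 2μt, so t = d/(2μ) = 0.132209 / (2 × 5.2 × 10^-8) = 1.27 million years.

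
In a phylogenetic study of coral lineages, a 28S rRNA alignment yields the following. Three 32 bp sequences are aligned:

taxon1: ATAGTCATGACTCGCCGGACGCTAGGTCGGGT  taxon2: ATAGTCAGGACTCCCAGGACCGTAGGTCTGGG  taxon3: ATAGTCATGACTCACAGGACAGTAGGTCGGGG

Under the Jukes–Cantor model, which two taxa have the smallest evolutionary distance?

taxon2 and taxon3

taxon1–taxon2: 7/32 differ, p = 0.219, d = 0.259.
taxon1–taxon3: 5/32 differ, p = 0.156, d = 0.175.
taxon2–taxon3: 4/32 differ, p = 0.125, d = 0.137.
The smallest distance is between taxon2 and taxon3.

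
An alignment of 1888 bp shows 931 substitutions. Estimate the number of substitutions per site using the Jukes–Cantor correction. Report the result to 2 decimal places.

0.80

p = 931/1888 ≈ 0.493114.
d = −(3/4) ln(1 − 4p/3) = −0.75 ln(1 − 0.657485) = −0.75 ln(0.342515)
  = −0.75 × (-1.071440) = 0.803580 substitutions/site.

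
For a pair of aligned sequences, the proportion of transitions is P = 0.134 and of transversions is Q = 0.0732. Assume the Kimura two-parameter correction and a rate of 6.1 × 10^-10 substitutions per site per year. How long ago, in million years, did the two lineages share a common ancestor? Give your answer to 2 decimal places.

Under the Kimura two-parameter model, d = −½ ln(1 − 2P − Q) − ¼ ln(1 − 2Q).
1 − 2P − Q = 0.6588, giving −½ ln(0.6588) = 0.208668.
1 − 2Q = 0.8536, giving −¼ ln(0.8536) = 0.039573.
d = 0.208668 + 0.039573 = 0.248241.
Under a molecular clock d = 2μt, so t = d/(2μ) = 0.248241 / (2 × 6.1 × 10^-10) = 203.48 million years.

203.48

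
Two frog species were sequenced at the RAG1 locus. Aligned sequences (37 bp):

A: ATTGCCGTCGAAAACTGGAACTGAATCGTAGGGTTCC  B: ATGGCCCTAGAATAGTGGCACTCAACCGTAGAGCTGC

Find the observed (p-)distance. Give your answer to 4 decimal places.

0.2973

The sequences differ at 11 of 37 positions.
p = 11/37 = 0.297297… ≈ 0.2973 (to 4 d.p.).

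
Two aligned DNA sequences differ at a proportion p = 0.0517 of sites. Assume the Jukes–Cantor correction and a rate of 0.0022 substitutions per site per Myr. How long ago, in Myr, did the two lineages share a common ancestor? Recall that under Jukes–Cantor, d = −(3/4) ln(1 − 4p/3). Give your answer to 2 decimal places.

d = −(3/4) ln(1 − 4p/3) = −0.75 ln(1 − 0.068933) = −0.75 ln(0.931067)
  = −0.75 × (-0.071424) = 0.053568 substitutions/site.
Under a molecular clock d = 2μt, so t = d/(2μ) = 0.053568 / (2 × 0.0022) = 12.17 Myr.

12.17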